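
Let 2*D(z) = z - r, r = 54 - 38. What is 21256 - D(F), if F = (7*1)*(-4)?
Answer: 21278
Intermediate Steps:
F = -28 (F = 7*(-4) = -28)
r = 16
D(z) = -8 + z/2 (D(z) = (z - 1*16)/2 = (z - 16)/2 = (-16 + z)/2 = -8 + z/2)
21256 - D(F) = 21256 - (-8 + (1/2)*(-28)) = 21256 - (-8 - 14) = 21256 - 1*(-22) = 21256 + 22 = 21278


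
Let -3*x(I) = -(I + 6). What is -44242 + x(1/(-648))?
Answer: -86002561/1944 ≈ -44240.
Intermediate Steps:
x(I) = 2 + I/3 (x(I) = -(-1)*(I + 6)/3 = -(-1)*(6 + I)/3 = -(-6 - I)/3 = 2 + I/3)
-44242 + x(1/(-648)) = -44242 + (2 + (1/3)/(-648)) = -44242 + (2 + (1/3)*(-1/648)) = -44242 + (2 - 1/1944) = -44242 + 3887/1944 = -86002561/1944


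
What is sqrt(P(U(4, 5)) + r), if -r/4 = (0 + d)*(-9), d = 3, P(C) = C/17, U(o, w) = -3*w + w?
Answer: sqrt(31042)/17 ≈ 10.364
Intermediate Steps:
U(o, w) = -2*w
P(C) = C/17 (P(C) = C*(1/17) = C/17)
r = 108 (r = -4*(0 + 3)*(-9) = -12*(-9) = -4*(-27) = 108)
sqrt(P(U(4, 5)) + r) = sqrt((-2*5)/17 + 108) = sqrt((1/17)*(-10) + 108) = sqrt(-10/17 + 108) = sqrt(1826/17) = sqrt(31042)/17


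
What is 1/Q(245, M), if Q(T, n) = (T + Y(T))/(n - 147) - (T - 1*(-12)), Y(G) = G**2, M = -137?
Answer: -142/66629 ≈ -0.0021312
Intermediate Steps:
Q(T, n) = -12 - T + (T + T**2)/(-147 + n) (Q(T, n) = (T + T**2)/(n - 147) - (T - 1*(-12)) = (T + T**2)/(-147 + n) - (T + 12) = (T + T**2)/(-147 + n) - (12 + T) = (T + T**2)/(-147 + n) + (-12 - T) = -12 - T + (T + T**2)/(-147 + n))
1/Q(245, M) = 1/((1764 + 245**2 - 12*(-137) + 148*245 - 1*245*(-137))/(-147 - 137)) = 1/((1764 + 60025 + 1644 + 36260 + 33565)/(-284)) = 1/(-1/284*133258) = 1/(-66629/142) = -142/66629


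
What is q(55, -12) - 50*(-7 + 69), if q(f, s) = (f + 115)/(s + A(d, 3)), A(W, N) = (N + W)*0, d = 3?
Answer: -18685/6 ≈ -3114.2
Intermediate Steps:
A(W, N) = 0
q(f, s) = (115 + f)/s (q(f, s) = (f + 115)/(s + 0) = (115 + f)/s)
q(55, -12) - 50*(-7 + 69) = (115 + 55)/(-12) - 50*(-7 + 69) = -1/12*170 - 50*62 = -85/6 - 3100 = -18685/6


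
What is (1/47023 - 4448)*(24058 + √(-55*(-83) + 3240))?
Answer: -5031930453574/47023 - 209158303*√7805/47023 ≈ -1.0740e+8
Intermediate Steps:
(1/47023 - 4448)*(24058 + √(-55*(-83) + 3240)) = (1/47023 - 4448)*(24058 + √(4565 + 3240)) = -209158303*(24058 + √7805)/47023 = -5031930453574/47023 - 209158303*√7805/47023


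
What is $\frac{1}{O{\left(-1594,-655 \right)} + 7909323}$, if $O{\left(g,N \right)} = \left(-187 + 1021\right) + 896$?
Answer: $\frac{1}{7911053} \approx 1.2641 \cdot 10^{-7}$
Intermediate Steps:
$O{\left(g,N \right)} = 1730$ ($O{\left(g,N \right)} = 834 + 896 = 1730$)
$\frac{1}{O{\left(-1594,-655 \right)} + 7909323} = \frac{1}{1730 + 7909323} = \frac{1}{7911053}$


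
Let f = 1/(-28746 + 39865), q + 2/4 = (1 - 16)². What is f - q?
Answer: -4992429/22238 ≈ -224.50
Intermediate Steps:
q = 449/2 (q = -½ + (1 - 16)² = -½ + (-15)² = -½ + 225 = 449/2 ≈ 224.50)
f = 1/11119 ≈ 8.9936e-5
f - q = 1/11119 - 1*449/2 = 1/11119 - 449/2 = -4992429/22238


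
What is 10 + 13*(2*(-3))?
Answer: -68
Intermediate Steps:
10 + 13*(2*(-3)) = 10 + 13*(-6) = 10 - 78 = -68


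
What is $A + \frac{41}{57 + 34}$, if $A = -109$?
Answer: $- \frac{9878}{91} \approx -108.55$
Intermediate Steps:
$A + \frac{41}{57 + 34} = -109 + \frac{41}{57 + 34} = -109 + \frac{41}{91} = - \frac{9878}{91}$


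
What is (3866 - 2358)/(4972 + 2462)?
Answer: 754/3717 ≈ 0.20285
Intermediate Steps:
(3866 - 2358)/(4972 + 2462) = 1508/7434 = 1508*(1/7434) = 754/3717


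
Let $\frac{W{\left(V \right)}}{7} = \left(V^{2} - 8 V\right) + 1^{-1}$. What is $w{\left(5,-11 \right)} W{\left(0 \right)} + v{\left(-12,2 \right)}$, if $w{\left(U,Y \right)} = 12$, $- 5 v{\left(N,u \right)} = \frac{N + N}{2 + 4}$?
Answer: $\frac{424}{5} \approx 84.8$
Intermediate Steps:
$v{\left(N,u \right)} = - \frac{N}{15}$ ($v{\left(N,u \right)} = - \frac{\left(N + N\right) \frac{1}{2 + 4}}{5} = - \frac{2 N \frac{1}{6}}{5} = - \frac{\frac{1}{3} N}{5} = - \frac{N}{15}$)
$W{\left(V \right)} = 7 - 56 V + 7 V^{2}$ ($W{\left(V \right)} = 7 \left(\left(V^{2} - 8 V\right) + 1^{-1}\right) = 7 \left(\left(V^{2} - 8 V\right) + 1\right) = 7 \left(1 + V^{2} - 8 V\right) = 7 - 56 V + 7 V^{2}$)
$w{\left(5,-11 \right)} W{\left(0 \right)} + v{\left(-12,2 \right)} = 12 \left(7 - 0 + 7 \cdot 0^{2}\right) - - \frac{4}{5} = 12 \left(7 + 0 + 7 \cdot 0\right) + \frac{4}{5} = 12 \left(7 + 0 + 0\right) + \frac{4}{5} = 12 \cdot 7 + \frac{4}{5} = 84 + \frac{4}{5} = \frac{424}{5}$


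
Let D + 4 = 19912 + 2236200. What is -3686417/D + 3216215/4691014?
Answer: -5018452682809/5291717106756 ≈ -0.94836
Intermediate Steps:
D = 2256108 (D = -4 + (19912 + 2236200) = -4 + 2256112 = 2256108)
-3686417/D + 3216215/4691014 = -3686417/2256108 + 3216215/4691014 = -5018452682809/5291717106756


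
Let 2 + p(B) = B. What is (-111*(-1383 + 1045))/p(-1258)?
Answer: -6253/210 ≈ -29.776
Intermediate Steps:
p(B) = -2 + B
(-111*(-1383 + 1045))/p(-1258) = (-111*(-1383 + 1045))/(-2 - 1258) = -111*(-338)/(-1260) = 37518*(-1/1260) = -6253/210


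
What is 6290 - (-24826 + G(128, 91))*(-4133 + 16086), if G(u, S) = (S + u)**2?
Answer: -276526365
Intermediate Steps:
6290 - (-24826 + G(128, 91))*(-4133 + 16086) = 6290 - (-24826 + (91 + 128)**2)*(-4133 + 16086) = 6290 - (-24826 + 219**2)*11953 = 6290 - (-24826 + 47961)*11953 = 6290 - 23135*11953 = 6290 - 1*276532655 = 6290 - 276532655 = -276526365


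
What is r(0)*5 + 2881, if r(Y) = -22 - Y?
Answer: 2771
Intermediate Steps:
r(0)*5 + 2881 = (-22 - 1*0)*5 + 2881 = (-22 + 0)*5 + 2881 = -22*5 + 2881 = -110 + 2881 = 2771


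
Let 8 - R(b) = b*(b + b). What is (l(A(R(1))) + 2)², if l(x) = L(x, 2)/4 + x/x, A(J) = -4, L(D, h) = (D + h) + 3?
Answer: 169/16 ≈ 10.563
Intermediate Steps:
L(D, h) = 3 + D + h
R(b) = 8 - 2*b² (R(b) = 8 - b*(b + b) = 8 - b*2*b = 8 - 2*b²)
l(x) = 9/4 + x/4 (l(x) = (3 + x + 2)/4 + x/x = (5 + x)*(¼) + 1 = (5/4 + x/4) + 1 = 9/4 + x/4)
(l(A(R(1))) + 2)² = ((9/4 + (¼)*(-4)) + 2)² = ((9/4 - 1) + 2)² = (5/4 + 2)² = (13/4)² = 169/16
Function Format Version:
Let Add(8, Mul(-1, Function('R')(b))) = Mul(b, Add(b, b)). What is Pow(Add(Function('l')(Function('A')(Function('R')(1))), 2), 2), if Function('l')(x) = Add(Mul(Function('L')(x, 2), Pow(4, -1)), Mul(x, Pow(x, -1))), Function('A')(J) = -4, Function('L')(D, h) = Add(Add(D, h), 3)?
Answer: Rational(169, 16) ≈ 10.563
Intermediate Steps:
Function('L')(D, h) = Add(3, D, h)
Function('R')(b) = Add(8, Mul(-2, Pow(b, 2))) (Function('R')(b) = Add(8, Mul(-1, Mul(b, Add(b, b)))) = Add(8, Mul(-1, Mul(b, Mul(2, b)))) = Add(8, Mul(-1, Mul(2, Pow(b, 2)))) = Add(8, Mul(-2, Pow(b, 2))))
Function('l')(x) = Add(Rational(9, 4), Mul(Rational(1, 4), x)) (Function('l')(x) = Add(Mul(Add(3, x, 2), Pow(4, -1)), Mul(x, Pow(x, -1))) = Add(Mul(Add(5, x), Rational(1, 4)), 1) = Add(Add(Rational(5, 4), Mul(Rational(1, 4), x)), 1) = Add(Rational(9, 4), Mul(Rational(1, 4), x)))
Pow(Add(Function('l')(Function('A')(Function('R')(1))), 2), 2) = Pow(Add(Add(Rational(9, 4), Mul(Rational(1, 4), -4)), 2), 2) = Pow(Add(Add(Rational(9, 4), -1), 2), 2) = Pow(Add(Rational(5, 4), 2), 2) = Pow(Rational(13, 4), 2) = Rational(169, 16)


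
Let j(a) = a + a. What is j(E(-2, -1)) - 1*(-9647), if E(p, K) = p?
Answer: 9643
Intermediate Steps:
j(a) = 2*a
j(E(-2, -1)) - 1*(-9647) = 2*(-2) - 1*(-9647) = -4 + 9647 = 9643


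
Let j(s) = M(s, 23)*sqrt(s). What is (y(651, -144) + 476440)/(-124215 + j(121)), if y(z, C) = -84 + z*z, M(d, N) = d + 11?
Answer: -900157/122763 ≈ -7.3325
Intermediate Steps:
M(d, N) = 11 + d
y(z, C) = -84 + z**2
j(s) = sqrt(s)*(11 + s) (j(s) = (11 + s)*sqrt(s) = sqrt(s)*(11 + s))
(y(651, -144) + 476440)/(-124215 + j(121)) = ((-84 + 651**2) + 476440)/(-124215 + sqrt(121)*(11 + 121)) = ((-84 + 423801) + 476440)/(-124215 + 11*132) = (423717 + 476440)/(-124215 + 1452) = 900157/(-122763) = 900157*(-1/122763) = -900157/122763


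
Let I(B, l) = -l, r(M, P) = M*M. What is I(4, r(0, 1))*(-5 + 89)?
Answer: 0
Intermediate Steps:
r(M, P) = M²
I(4, r(0, 1))*(-5 + 89) = (-1*0²)*(-5 + 89) = -1*0*84 = 0*84 = 0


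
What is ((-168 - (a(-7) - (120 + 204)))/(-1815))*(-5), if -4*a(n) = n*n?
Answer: 673/1452 ≈ 0.46350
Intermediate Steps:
a(n) = -n²/4 (a(n) = -n*n/4 = -n²/4)
((-168 - (a(-7) - (120 + 204)))/(-1815))*(-5) = ((-168 - (-¼*(-7)² - (120 + 204)))/(-1815))*(-5) = ((-168 - (-¼*49 - 1*324))*(-1/1815))*(-5) = ((-168 - (-49/4 - 324))*(-1/1815))*(-5) = ((-168 - 1*(-1345/4))*(-1/1815))*(-5) = ((-168 + 1345/4)*(-1/1815))*(-5) = ((673/4)*(-1/1815))*(-5) = -673/7260*(-5) = 673/1452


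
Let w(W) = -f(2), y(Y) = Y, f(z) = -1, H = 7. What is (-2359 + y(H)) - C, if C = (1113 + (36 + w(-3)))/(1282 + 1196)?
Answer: -2914703/1239 ≈ -2352.5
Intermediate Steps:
w(W) = 1 (w(W) = -1*(-1) = 1)
C = 575/1239 (C = (1113 + (36 + 1))/(1282 + 1196) = (1113 + 37)/2478 = 1150*(1/2478) = 575/1239 ≈ 0.46408)
(-2359 + y(H)) - C = (-2359 + 7) - 1*575/1239 = -2352 - 575/1239 = -2914703/1239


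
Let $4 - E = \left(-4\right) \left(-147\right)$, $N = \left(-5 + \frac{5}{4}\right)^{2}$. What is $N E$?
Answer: $- \frac{16425}{2} \approx -8212.5$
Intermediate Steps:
$N = \frac{225}{16}$ ($N = \left(-5 + 5 \cdot \frac{1}{4}\right)^{2} = \left(-5 + \frac{5}{4}\right)^{2} = \left(- \frac{15}{4}\right)^{2} = \frac{225}{16} \approx 14.063$)
$E = -584$ ($E = 4 - \left(-4\right) \left(-147\right) = 4 - 588 = -584$)
$N E = \frac{225}{16} \left(-584\right) = - \frac{16425}{2}$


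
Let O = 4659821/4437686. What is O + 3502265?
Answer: 15541957018611/4437686 ≈ 3.5023e+6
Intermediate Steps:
O = 4659821/4437686 (O = 4659821*(1/4437686) = 4659821/4437686 ≈ 1.0501)
O + 3502265 = 4659821/4437686 + 3502265 = 15541957018611/4437686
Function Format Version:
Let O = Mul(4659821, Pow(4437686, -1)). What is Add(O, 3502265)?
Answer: Rational(15541957018611, 4437686) ≈ 3.5023e+6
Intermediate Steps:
O = Rational(4659821, 4437686) (O = Mul(4659821, Rational(1, 4437686)) = Rational(4659821, 4437686) ≈ 1.0501)
Add(O, 3502265) = Add(Rational(4659821, 4437686), 3502265) = Rational(15541957018611, 4437686)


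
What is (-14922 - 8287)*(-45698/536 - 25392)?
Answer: 158468847145/268 ≈ 5.9130e+8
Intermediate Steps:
(-14922 - 8287)*(-45698/536 - 25392) = -23209*(-45698*1/536 - 25392) = -23209*(-22849/268 - 25392) = -23209*(-6827905/268) = 158468847145/268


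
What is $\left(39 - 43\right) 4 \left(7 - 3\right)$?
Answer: $-64$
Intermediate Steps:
$\left(39 - 43\right) 4 \left(7 - 3\right) = - 4 \cdot 4 \cdot 4 = \left(-4\right) 16 = -64$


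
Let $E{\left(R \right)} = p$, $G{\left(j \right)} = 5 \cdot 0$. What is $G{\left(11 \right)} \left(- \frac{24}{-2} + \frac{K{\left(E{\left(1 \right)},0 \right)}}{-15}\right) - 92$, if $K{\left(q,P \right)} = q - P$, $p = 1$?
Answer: $-92$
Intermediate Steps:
$G{\left(j \right)} = 0$
$E{\left(R \right)} = 1$
$G{\left(11 \right)} \left(- \frac{24}{-2} + \frac{K{\left(E{\left(1 \right)},0 \right)}}{-15}\right) - 92 = 0 \left(- \frac{24}{-2} + \frac{1 - 0}{-15}\right) - 92 = 0 \left(\left(-24\right) \left(- \frac{1}{2}\right) + \left(1 + 0\right) \left(- \frac{1}{15}\right)\right) - 92 = 0 \left(12 + 1 \left(- \frac{1}{15}\right)\right) - 92 = 0 \left(12 - \frac{1}{15}\right) - 92 = 0 \cdot \frac{179}{15} - 92 = 0 - 92 = -92$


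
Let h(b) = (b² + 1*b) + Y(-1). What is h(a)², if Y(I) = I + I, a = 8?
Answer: 4900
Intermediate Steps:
Y(I) = 2*I
h(b) = -2 + b + b² (h(b) = (b² + 1*b) + 2*(-1) = (b² + b) - 2 = (b + b²) - 2 = -2 + b + b²)
h(a)² = (-2 + 8 + 8²)² = (-2 + 8 + 64)² = 70² = 4900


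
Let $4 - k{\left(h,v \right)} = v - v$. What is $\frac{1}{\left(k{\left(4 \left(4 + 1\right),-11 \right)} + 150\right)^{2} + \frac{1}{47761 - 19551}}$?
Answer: $\frac{28210}{669028361} \approx 4.2166 \cdot 10^{-5}$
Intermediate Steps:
$k{\left(h,v \right)} = 4$ ($k{\left(h,v \right)} = 4 - \left(v - v\right) = 4 - 0 = 4 + 0 = 4$)
$\frac{1}{\left(k{\left(4 \left(4 + 1\right),-11 \right)} + 150\right)^{2} + \frac{1}{47761 - 19551}} = \frac{1}{\left(4 + 150\right)^{2} + \frac{1}{47761 - 19551}} = \frac{1}{154^{2} + \frac{1}{28210}} = \frac{1}{23716 + \frac{1}{28210}} = \frac{1}{\frac{669028361}{28210}} = \frac{28210}{669028361}$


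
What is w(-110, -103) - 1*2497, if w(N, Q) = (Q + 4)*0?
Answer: -2497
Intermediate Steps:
w(N, Q) = 0 (w(N, Q) = (4 + Q)*0 = 0)
w(-110, -103) - 1*2497 = 0 - 1*2497 = 0 - 2497 = -2497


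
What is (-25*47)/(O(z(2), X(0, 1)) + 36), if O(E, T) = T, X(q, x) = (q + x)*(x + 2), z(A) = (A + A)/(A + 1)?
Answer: -1175/39 ≈ -30.128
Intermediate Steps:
z(A) = 2*A/(1 + A) (z(A) = (2*A)/(1 + A) = 2*A/(1 + A))
X(q, x) = (2 + x)*(q + x) (X(q, x) = (q + x)*(2 + x) = (2 + x)*(q + x))
(-25*47)/(O(z(2), X(0, 1)) + 36) = (-25*47)/((1² + 2*0 + 2*1 + 0*1) + 36) = -1175/((1 + 0 + 2 + 0) + 36) = -1175/(3 + 36) = -1175/39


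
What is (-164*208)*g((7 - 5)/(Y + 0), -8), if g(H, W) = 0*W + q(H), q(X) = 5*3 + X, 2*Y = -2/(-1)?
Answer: -579904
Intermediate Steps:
Y = 1 (Y = (-2/(-1))/2 = (-2*(-1))/2 = (½)*2 = 1)
q(X) = 15 + X
g(H, W) = 15 + H (g(H, W) = 0*W + (15 + H) = 0 + (15 + H) = 15 + H)
(-164*208)*g((7 - 5)/(Y + 0), -8) = (-164*208)*(15 + (7 - 5)/(1 + 0)) = -34112*(15 + 2/1) = -34112*(15 + 2*1) = -34112*(15 + 2) = -34112*17 = -579904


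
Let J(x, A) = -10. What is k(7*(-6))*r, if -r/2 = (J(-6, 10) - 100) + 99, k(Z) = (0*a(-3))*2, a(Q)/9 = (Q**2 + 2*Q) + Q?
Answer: 0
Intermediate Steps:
a(Q) = 9*Q**2 + 27*Q (a(Q) = 9*((Q**2 + 2*Q) + Q) = 9*(Q**2 + 3*Q) = 9*Q**2 + 27*Q)
k(Z) = 0 (k(Z) = (0*(9*(-3)*(3 - 3)))*2 = (0*(9*(-3)*0))*2 = (0*0)*2 = 0*2 = 0)
r = 22 (r = -2*((-10 - 100) + 99) = -2*(-110 + 99) = -2*(-11) = 22)
k(7*(-6))*r = 0*22 = 0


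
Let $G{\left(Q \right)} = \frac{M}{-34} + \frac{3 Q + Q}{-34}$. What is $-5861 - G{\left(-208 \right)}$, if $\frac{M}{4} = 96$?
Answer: $- \frac{99861}{17} \approx -5874.2$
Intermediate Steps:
$M = 384$ ($M = 4 \cdot 96 = 384$)
$G{\left(Q \right)} = - \frac{192}{17} - \frac{2 Q}{17}$ ($G{\left(Q \right)} = \frac{384}{-34} + \frac{3 Q + Q}{-34} = 384 \left(- \frac{1}{34}\right) + 4 Q \left(- \frac{1}{34}\right) = - \frac{192}{17} - \frac{2 Q}{17}$)
$-5861 - G{\left(-208 \right)} = -5861 - \left(- \frac{192}{17} - - \frac{416}{17}\right) = -5861 - \left(- \frac{192}{17} + \frac{416}{17}\right) = -5861 - \frac{224}{17} = - \frac{99861}{17}$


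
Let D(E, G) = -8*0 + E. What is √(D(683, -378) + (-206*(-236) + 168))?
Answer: √49467 ≈ 222.41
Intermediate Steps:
D(E, G) = E (D(E, G) = 0 + E = E)
√(D(683, -378) + (-206*(-236) + 168)) = √(683 + (-206*(-236) + 168)) = √(683 + (48616 + 168)) = √(683 + 48784) = √49467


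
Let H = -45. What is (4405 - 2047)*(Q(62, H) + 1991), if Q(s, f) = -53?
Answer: 4569804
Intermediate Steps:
(4405 - 2047)*(Q(62, H) + 1991) = (4405 - 2047)*(-53 + 1991) = 2358*1938 = 4569804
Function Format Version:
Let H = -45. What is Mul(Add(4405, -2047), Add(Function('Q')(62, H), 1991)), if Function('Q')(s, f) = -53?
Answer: 4569804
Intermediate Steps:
Mul(Add(4405, -2047), Add(Function('Q')(62, H), 1991)) = Mul(Add(4405, -2047), Add(-53, 1991)) = Mul(2358, 1938) = 4569804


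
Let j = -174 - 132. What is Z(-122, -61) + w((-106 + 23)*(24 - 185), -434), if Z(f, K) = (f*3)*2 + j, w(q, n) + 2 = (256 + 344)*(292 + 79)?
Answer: 221560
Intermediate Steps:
j = -306
w(q, n) = 222598 (w(q, n) = -2 + (256 + 344)*(292 + 79) = -2 + 600*371 = -2 + 222600 = 222598)
Z(f, K) = -306 + 6*f (Z(f, K) = (f*3)*2 - 306 = (3*f)*2 - 306 = 6*f - 306 = -306 + 6*f)
Z(-122, -61) + w((-106 + 23)*(24 - 185), -434) = (-306 + 6*(-122)) + 222598 = (-306 - 732) + 222598 = -1038 + 222598 = 221560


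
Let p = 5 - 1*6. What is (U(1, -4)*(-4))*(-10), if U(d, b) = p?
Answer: -40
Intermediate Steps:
p = -1 (p = 5 - 6 = -1)
U(d, b) = -1
(U(1, -4)*(-4))*(-10) = -1*(-4)*(-10) = 4*(-10) = -40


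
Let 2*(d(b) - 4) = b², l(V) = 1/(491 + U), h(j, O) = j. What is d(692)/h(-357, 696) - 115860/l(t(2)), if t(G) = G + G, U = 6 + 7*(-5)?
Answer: -6369830892/119 ≈ -5.3528e+7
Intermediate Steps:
U = -29 (U = 6 - 35 = -29)
t(G) = 2*G
l(V) = 1/462 (l(V) = 1/(491 - 29) = 1/462)
d(b) = 4 + b²/2
d(692)/h(-357, 696) - 115860/l(t(2)) = (4 + (½)*692²)/(-357) - 115860/1/462 = (4 + (½)*478864)*(-1/357) - 115860*462 = (4 + 239432)*(-1/357) - 53527320 = 239436*(-1/357) - 53527320 = -79812/119 - 53527320 = -6369830892/119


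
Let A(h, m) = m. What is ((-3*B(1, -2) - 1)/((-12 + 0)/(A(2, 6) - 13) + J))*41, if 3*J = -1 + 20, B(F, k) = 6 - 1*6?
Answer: -861/169 ≈ -5.0947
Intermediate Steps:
B(F, k) = 0 (B(F, k) = 6 - 6 = 0)
J = 19/3 (J = (-1 + 20)/3 = (⅓)*19 = 19/3 ≈ 6.3333)
((-3*B(1, -2) - 1)/((-12 + 0)/(A(2, 6) - 13) + J))*41 = ((-3*0 - 1)/((-12 + 0)/(6 - 13) + 19/3))*41 = ((0 - 1)/(-12/(-7) + 19/3))*41 = -1/(-12*(-⅐) + 19/3)*41 = -1/(12/7 + 19/3)*41 = -1/169/21*41 = -1*21/169*41 = -21/169*41 = -861/169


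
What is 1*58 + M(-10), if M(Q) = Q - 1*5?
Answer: 43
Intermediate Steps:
M(Q) = -5 + Q (M(Q) = Q - 5 = -5 + Q)
1*58 + M(-10) = 1*58 + (-5 - 10) = 58 - 15 = 43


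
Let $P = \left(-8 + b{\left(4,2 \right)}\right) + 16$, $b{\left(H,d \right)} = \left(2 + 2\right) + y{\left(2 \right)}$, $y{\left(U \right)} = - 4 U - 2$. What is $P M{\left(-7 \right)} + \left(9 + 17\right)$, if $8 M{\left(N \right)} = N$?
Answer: $\frac{97}{4} \approx 24.25$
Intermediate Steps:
$M{\left(N \right)} = \frac{N}{8}$
$y{\left(U \right)} = -2 - 4 U$
$b{\left(H,d \right)} = -6$ ($b{\left(H,d \right)} = \left(2 + 2\right) - 10 = 4 - 10 = -6$)
$P = 2$ ($P = \left(-8 - 6\right) + 16 = -14 + 16 = 2$)
$P M{\left(-7 \right)} + \left(9 + 17\right) = 2 \cdot \frac{1}{8} \left(-7\right) + \left(9 + 17\right) = 2 \left(- \frac{7}{8}\right) + 26 = - \frac{7}{4} + 26 = \frac{97}{4}$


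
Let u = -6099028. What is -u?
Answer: 6099028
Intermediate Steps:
-u = -1*(-6099028) = 6099028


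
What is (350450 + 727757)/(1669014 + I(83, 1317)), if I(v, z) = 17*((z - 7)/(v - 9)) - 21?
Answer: 39893659/61763876 ≈ 0.64591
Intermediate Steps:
I(v, z) = -21 + 17*(-7 + z)/(-9 + v) (I(v, z) = 17*((-7 + z)/(-9 + v)) - 21 = 17*(-7 + z)/(-9 + v) - 21 = -21 + 17*(-7 + z)/(-9 + v))
(350450 + 727757)/(1669014 + I(83, 1317)) = (350450 + 727757)/(1669014 + (70 - 21*83 + 17*1317)/(-9 + 83)) = 1078207/(1669014 + (70 - 1743 + 22389)/74) = 1078207/(1669014 + (1/74)*20716) = 1078207/(1669014 + 10358/37) = 1078207/(61763876/37) = 1078207*(37/61763876) = 39893659/61763876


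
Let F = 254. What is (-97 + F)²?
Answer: 24649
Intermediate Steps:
(-97 + F)² = (-97 + 254)² = 157² = 24649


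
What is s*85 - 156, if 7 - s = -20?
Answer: 2139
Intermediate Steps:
s = 27 (s = 7 - 1*(-20) = 7 + 20 = 27)
s*85 - 156 = 27*85 - 156 = 2295 - 156 = 2139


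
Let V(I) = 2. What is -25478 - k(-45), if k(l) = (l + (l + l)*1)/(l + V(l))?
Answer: -1095689/43 ≈ -25481.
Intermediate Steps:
k(l) = 3*l/(2 + l) (k(l) = (l + (l + l)*1)/(l + 2) = (l + (2*l)*1)/(2 + l) = (l + 2*l)/(2 + l) = (3*l)/(2 + l) = 3*l/(2 + l))
-25478 - k(-45) = -25478 - 3*(-45)/(2 - 45) = -25478 - 3*(-45)/(-43) = -25478 - 3*(-45)*(-1)/43 = -25478 - 1*135/43 = -25478 - 135/43 = -1095689/43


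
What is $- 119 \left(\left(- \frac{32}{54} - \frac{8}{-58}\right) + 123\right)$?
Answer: $- \frac{11418407}{783} \approx -14583.0$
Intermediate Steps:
$- 119 \left(\left(- \frac{32}{54} - \frac{8}{-58}\right) + 123\right) = - 119 \left(\left(\left(-32\right) \frac{1}{54} - - \frac{4}{29}\right) + 123\right) = - 119 \left(\left(- \frac{16}{27} + \frac{4}{29}\right) + 123\right) = - 119 \left(- \frac{356}{783} + 123\right) = \left(-119\right) \frac{95953}{783} = - \frac{11418407}{783}$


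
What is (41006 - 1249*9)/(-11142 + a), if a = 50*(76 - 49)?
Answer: -29765/9792 ≈ -3.0397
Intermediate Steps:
a = 1350 (a = 50*27 = 1350)
(41006 - 1249*9)/(-11142 + a) = (41006 - 1249*9)/(-11142 + 1350) = (41006 - 11241)/(-9792) = 29765*(-1/9792) = -29765/9792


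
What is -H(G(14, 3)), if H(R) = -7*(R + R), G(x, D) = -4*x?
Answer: -784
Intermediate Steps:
H(R) = -14*R
-H(G(14, 3)) = -(-14)*(-4*14) = -(-14)*(-56) = -1*784 = -784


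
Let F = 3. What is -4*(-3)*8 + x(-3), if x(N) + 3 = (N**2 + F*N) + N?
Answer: 90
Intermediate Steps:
x(N) = -3 + N**2 + 4*N (x(N) = -3 + ((N**2 + 3*N) + N) = -3 + (N**2 + 4*N) = -3 + N**2 + 4*N)
-4*(-3)*8 + x(-3) = -4*(-3)*8 + (-3 + (-3)**2 + 4*(-3)) = 12*8 + (-3 + 9 - 12) = 96 - 6 = 90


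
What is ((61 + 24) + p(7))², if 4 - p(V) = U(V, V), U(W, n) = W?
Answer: 6724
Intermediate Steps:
p(V) = 4 - V
((61 + 24) + p(7))² = ((61 + 24) + (4 - 1*7))² = (85 + (4 - 7))² = (85 - 3)² = 82² = 6724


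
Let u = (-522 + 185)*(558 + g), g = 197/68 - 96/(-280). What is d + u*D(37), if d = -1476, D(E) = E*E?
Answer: -616256243983/2380 ≈ -2.5893e+8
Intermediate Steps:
D(E) = E²
g = 7711/2380 (g = 197*(1/68) - 96*(-1/280) = 197/68 + 12/35 = 7711/2380 ≈ 3.2399)
u = -450148087/2380 (u = (-522 + 185)*(558 + 7711/2380) = -337*1335751/2380 = -450148087/2380 ≈ -1.8914e+5)
d + u*D(37) = -1476 - 450148087/2380*37² = -1476 - 450148087/2380*1369 = -1476 - 616252731103/2380 = -616256243983/2380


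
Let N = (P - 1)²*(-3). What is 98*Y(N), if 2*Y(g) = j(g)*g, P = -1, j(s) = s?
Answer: 7056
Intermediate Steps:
N = -12 (N = (-1 - 1)²*(-3) = (-2)²*(-3) = 4*(-3) = -12)
Y(g) = g²/2 (Y(g) = (g*g)/2 = g²/2)
98*Y(N) = 98*((½)*(-12)²) = 98*((½)*144) = 98*72 = 7056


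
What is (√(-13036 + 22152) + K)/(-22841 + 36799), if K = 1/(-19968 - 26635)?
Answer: -1/650484674 + √2279/6979 ≈ 0.0068404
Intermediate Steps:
K = -1/46603 (K = 1/(-46603) = -1/46603 ≈ -2.1458e-5)
(√(-13036 + 22152) + K)/(-22841 + 36799) = (√(-13036 + 22152) - 1/46603)/(-22841 + 36799) = (√9116 - 1/46603)/13958 = (2*√2279 - 1/46603)*(1/13958) = (-1/46603 + 2*√2279)*(1/13958) = -1/650484674 + √2279/6979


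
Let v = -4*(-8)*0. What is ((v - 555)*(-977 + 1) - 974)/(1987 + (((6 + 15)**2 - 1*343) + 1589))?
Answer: 270353/1837 ≈ 147.17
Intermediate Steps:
v = 0 (v = 32*0 = 0)
((v - 555)*(-977 + 1) - 974)/(1987 + (((6 + 15)**2 - 1*343) + 1589)) = ((0 - 555)*(-977 + 1) - 974)/(1987 + (((6 + 15)**2 - 1*343) + 1589)) = (-555*(-976) - 974)/(1987 + ((21**2 - 343) + 1589)) = (541680 - 974)/(1987 + ((441 - 343) + 1589)) = 540706/(1987 + (98 + 1589)) = 540706/(1987 + 1687) = 540706/3674 = 540706*(1/3674) = 270353/1837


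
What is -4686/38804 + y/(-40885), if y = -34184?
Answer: 567444413/793250770 ≈ 0.71534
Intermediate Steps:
-4686/38804 + y/(-40885) = -4686/38804 - 34184/(-40885) = -4686*1/38804 - 34184*(-1/40885) = -2343/19402 + 34184/40885 = 567444413/793250770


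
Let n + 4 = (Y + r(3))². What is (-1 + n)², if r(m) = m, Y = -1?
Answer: 1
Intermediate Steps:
n = 0 (n = -4 + (-1 + 3)² = -4 + 2² = -4 + 4 = 0)
(-1 + n)² = (-1 + 0)² = (-1)² = 1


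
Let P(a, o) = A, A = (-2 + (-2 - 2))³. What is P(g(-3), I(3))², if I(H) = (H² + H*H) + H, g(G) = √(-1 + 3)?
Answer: 46656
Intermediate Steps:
g(G) = √2
I(H) = H + 2*H² (I(H) = (H² + H²) + H = 2*H² + H = H + 2*H²)
A = -216 (A = (-2 - 4)³ = (-6)³ = -216)
P(a, o) = -216
P(g(-3), I(3))² = (-216)² = 46656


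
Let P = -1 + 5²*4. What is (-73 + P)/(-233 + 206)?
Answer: -26/27 ≈ -0.96296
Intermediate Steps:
P = 99 (P = -1 + 25*4 = -1 + 100 = 99)
(-73 + P)/(-233 + 206) = (-73 + 99)/(-233 + 206) = 26/(-27) = -1/27*26 = -26/27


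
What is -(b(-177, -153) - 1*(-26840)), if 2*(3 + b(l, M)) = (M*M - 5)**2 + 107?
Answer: -547800997/2 ≈ -2.7390e+8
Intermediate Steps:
b(l, M) = 101/2 + (-5 + M**2)**2/2 (b(l, M) = -3 + ((M*M - 5)**2 + 107)/2 = -3 + ((M**2 - 5)**2 + 107)/2 = -3 + ((-5 + M**2)**2 + 107)/2 = -3 + (107 + (-5 + M**2)**2)/2 = -3 + (107/2 + (-5 + M**2)**2/2) = 101/2 + (-5 + M**2)**2/2)
-(b(-177, -153) - 1*(-26840)) = -((101/2 + (-5 + (-153)**2)**2/2) - 1*(-26840)) = -((101/2 + (-5 + 23409)**2/2) + 26840) = -((101/2 + (1/2)*23404**2) + 26840) = -((101/2 + (1/2)*547747216) + 26840) = -((101/2 + 273873608) + 26840) = -(547747317/2 + 26840) = -1*547800997/2 = -547800997/2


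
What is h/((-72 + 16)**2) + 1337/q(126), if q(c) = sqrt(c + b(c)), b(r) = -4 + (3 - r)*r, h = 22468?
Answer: 5617/784 - 1337*I/124 ≈ 7.1645 - 10.782*I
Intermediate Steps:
b(r) = -4 + r*(3 - r)
q(c) = sqrt(-4 - c**2 + 4*c) (q(c) = sqrt(c + (-4 - c**2 + 3*c)) = sqrt(-4 - c**2 + 4*c))
h/((-72 + 16)**2) + 1337/q(126) = 22468/((-72 + 16)**2) + 1337/(sqrt(-4 - 1*126**2 + 4*126)) = 22468/((-56)**2) + 1337/(sqrt(-4 - 1*15876 + 504)) = 22468/3136 + 1337/(sqrt(-4 - 15876 + 504)) = 22468*(1/3136) + 1337/(sqrt(-15376)) = 5617/784 + 1337/((124*I)) = 5617/784 + 1337*(-I/124) = 5617/784 - 1337*I/124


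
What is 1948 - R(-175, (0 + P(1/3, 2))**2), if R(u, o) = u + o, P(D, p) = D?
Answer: 19106/9 ≈ 2122.9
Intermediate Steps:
R(u, o) = o + u
1948 - R(-175, (0 + P(1/3, 2))**2) = 1948 - ((0 + 1/3)**2 - 175) = 1948 - ((1/3)**2 - 175) = 1948 - (1/9 - 175) = 1948 - 1*(-1574/9) = 1948 + 1574/9 = 19106/9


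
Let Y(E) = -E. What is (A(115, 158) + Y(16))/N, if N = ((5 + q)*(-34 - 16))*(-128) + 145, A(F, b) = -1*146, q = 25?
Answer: -162/192145 ≈ -0.00084311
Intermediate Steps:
A(F, b) = -146
N = 192145 (N = ((5 + 25)*(-34 - 16))*(-128) + 145 = (30*(-50))*(-128) + 145 = -1500*(-128) + 145 = 192000 + 145 = 192145)
(A(115, 158) + Y(16))/N = (-146 - 1*16)/192145 = (-146 - 16)*(1/192145) = -162*1/192145 = -162/192145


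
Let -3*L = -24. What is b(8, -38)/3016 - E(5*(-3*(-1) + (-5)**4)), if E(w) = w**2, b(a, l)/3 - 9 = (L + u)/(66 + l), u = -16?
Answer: -208155875017/21112 ≈ -9.8596e+6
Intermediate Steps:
L = 8 (L = -1/3*(-24) = 8)
b(a, l) = 27 - 24/(66 + l) (b(a, l) = 27 + 3*((8 - 16)/(66 + l)) = 27 + 3*(-8/(66 + l)) = 27 - 24/(66 + l))
b(8, -38)/3016 - E(5*(-3*(-1) + (-5)**4)) = (3*(586 + 9*(-38))/(66 - 38))/3016 - (5*(-3*(-1) + (-5)**4))**2 = (3*(586 - 342)/28)*(1/3016) - (5*(3 + 625))**2 = (3*(1/28)*244)*(1/3016) - (5*628)**2 = (183/7)*(1/3016) - 1*3140**2 = 183/21112 - 1*9859600 = 183/21112 - 9859600 = -208155875017/21112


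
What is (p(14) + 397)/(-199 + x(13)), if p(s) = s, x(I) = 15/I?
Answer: -5343/2572 ≈ -2.0774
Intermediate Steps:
(p(14) + 397)/(-199 + x(13)) = (14 + 397)/(-199 + 15/13) = 411/(-199 + 15*(1/13)) = 411/(-199 + 15/13) = 411/(-2572/13) = 411*(-13/2572) = -5343/2572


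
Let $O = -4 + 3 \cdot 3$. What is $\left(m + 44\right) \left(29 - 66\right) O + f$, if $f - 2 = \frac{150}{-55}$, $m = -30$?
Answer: $- \frac{28498}{11} \approx -2590.7$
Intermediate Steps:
$f = - \frac{8}{11}$ ($f = 2 + \frac{150}{-55} = 2 + 150 \left(- \frac{1}{55}\right) = 2 - \frac{30}{11} = - \frac{8}{11} \approx -0.72727$)
$O = 5$ ($O = -4 + 9 = 5$)
$\left(m + 44\right) \left(29 - 66\right) O + f = \left(-30 + 44\right) \left(29 - 66\right) 5 - \frac{8}{11} = 14 \left(-37\right) 5 - \frac{8}{11} = \left(-518\right) 5 - \frac{8}{11} = -2590 - \frac{8}{11} = - \frac{28498}{11}$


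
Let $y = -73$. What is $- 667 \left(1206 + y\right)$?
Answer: $-755711$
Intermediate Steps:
$- 667 \left(1206 + y\right) = - 667 \left(1206 - 73\right) = \left(-667\right) 1133 = -755711$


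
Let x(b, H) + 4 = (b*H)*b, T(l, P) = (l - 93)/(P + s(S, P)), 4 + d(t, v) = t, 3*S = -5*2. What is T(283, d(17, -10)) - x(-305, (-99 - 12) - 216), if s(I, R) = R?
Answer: 395449422/13 ≈ 3.0419e+7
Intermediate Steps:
S = -10/3 (S = (-5*2)/3 = (⅓)*(-10) = -10/3 ≈ -3.3333)
d(t, v) = -4 + t
T(l, P) = (-93 + l)/(2*P) (T(l, P) = (l - 93)/(P + P) = (-93 + l)/((2*P)) = (-93 + l)*(1/(2*P)) = (-93 + l)/(2*P))
x(b, H) = -4 + H*b² (x(b, H) = -4 + (b*H)*b = -4 + (H*b)*b = -4 + H*b²)
T(283, d(17, -10)) - x(-305, (-99 - 12) - 216) = (-93 + 283)/(2*(-4 + 17)) - (-4 + ((-99 - 12) - 216)*(-305)²) = (½)*190/13 - (-4 + (-111 - 216)*93025) = (½)*(1/13)*190 - (-4 - 327*93025) = 95/13 - (-4 - 30419175) = 95/13 - 1*(-30419179) = 95/13 + 30419179 = 395449422/13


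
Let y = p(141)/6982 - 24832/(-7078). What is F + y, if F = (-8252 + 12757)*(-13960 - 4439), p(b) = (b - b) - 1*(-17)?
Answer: -2048091727679835/24709298 ≈ -8.2887e+7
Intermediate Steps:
p(b) = 17 (p(b) = 0 + 17 = 17)
y = 86748675/24709298 (y = 17/6982 - 24832/(-7078) = 17*(1/6982) - 24832*(-1/7078) = 17/6982 + 12416/3539 = 86748675/24709298 ≈ 3.5108)
F = -82887495 (F = 4505*(-18399) = -82887495)
F + y = -82887495 + 86748675/24709298 = -2048091727679835/24709298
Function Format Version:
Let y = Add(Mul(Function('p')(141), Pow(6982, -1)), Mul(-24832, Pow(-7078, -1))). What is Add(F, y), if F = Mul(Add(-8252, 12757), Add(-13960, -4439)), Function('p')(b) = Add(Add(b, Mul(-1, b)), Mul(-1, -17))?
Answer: Rational(-2048091727679835, 24709298) ≈ -8.2887e+7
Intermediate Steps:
Function('p')(b) = 17 (Function('p')(b) = Add(0, 17) = 17)
y = Rational(86748675, 24709298) (y = Add(Mul(17, Pow(6982, -1)), Mul(-24832, Pow(-7078, -1))) = Add(Mul(17, Rational(1, 6982)), Mul(-24832, Rational(-1, 7078))) = Add(Rational(17, 6982), Rational(12416, 3539)) = Rational(86748675, 24709298) ≈ 3.5108)
F = -82887495 (F = Mul(4505, -18399) = -82887495)
Add(F, y) = Add(-82887495, Rational(86748675, 24709298)) = Rational(-2048091727679835, 24709298)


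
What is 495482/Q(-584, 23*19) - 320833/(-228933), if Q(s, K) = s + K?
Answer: -37795006085/11217717 ≈ -3369.2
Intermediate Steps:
Q(s, K) = K + s
495482/Q(-584, 23*19) - 320833/(-228933) = 495482/(23*19 - 584) - 320833/(-228933) = 495482/(437 - 584) - 320833*(-1/228933) = 495482/(-147) + 320833/228933 = 495482*(-1/147) + 320833/228933 = -495482/147 + 320833/228933 = -37795006085/11217717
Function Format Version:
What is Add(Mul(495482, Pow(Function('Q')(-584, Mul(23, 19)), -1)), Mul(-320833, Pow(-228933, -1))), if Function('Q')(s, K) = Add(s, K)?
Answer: Rational(-37795006085, 11217717) ≈ -3369.2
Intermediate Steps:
Function('Q')(s, K) = Add(K, s)
Add(Mul(495482, Pow(Function('Q')(-584, Mul(23, 19)), -1)), Mul(-320833, Pow(-228933, -1))) = Add(Mul(495482, Pow(Add(Mul(23, 19), -584), -1)), Mul(-320833, Pow(-228933, -1))) = Add(Mul(495482, Pow(Add(437, -584), -1)), Mul(-320833, Rational(-1, 228933))) = Add(Mul(495482, Pow(-147, -1)), Rational(320833, 228933)) = Add(Mul(495482, Rational(-1, 147)), Rational(320833, 228933)) = Add(Rational(-495482, 147), Rational(320833, 228933)) = Rational(-37795006085, 11217717)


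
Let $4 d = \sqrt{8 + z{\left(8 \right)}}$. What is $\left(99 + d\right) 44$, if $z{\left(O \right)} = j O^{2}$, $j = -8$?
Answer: $4356 + 66 i \sqrt{14} \approx 4356.0 + 246.95 i$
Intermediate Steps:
$z{\left(O \right)} = - 8 O^{2}$
$d = \frac{3 i \sqrt{14}}{2}$ ($d = \frac{\sqrt{8 - 8 \cdot 8^{2}}}{4} = \frac{\sqrt{8 - 512}}{4} = \frac{\sqrt{-504}}{4} = \frac{6 i \sqrt{14}}{4} = \frac{3 i \sqrt{14}}{2} \approx 5.6125 i$)
$\left(99 + d\right) 44 = \left(99 + \frac{3 i \sqrt{14}}{2}\right) 44 = 4356 + 66 i \sqrt{14}$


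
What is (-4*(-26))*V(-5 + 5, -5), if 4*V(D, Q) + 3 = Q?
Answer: -208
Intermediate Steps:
V(D, Q) = -3/4 + Q/4
(-4*(-26))*V(-5 + 5, -5) = (-4*(-26))*(-3/4 + (1/4)*(-5)) = 104*(-3/4 - 5/4) = 104*(-2) = -208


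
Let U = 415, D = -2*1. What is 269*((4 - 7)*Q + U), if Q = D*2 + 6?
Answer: 110021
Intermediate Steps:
D = -2
Q = 2 (Q = -2*2 + 6 = -4 + 6 = 2)
269*((4 - 7)*Q + U) = 269*((4 - 7)*2 + 415) = 269*(-3*2 + 415) = 269*(-6 + 415) = 269*409 = 110021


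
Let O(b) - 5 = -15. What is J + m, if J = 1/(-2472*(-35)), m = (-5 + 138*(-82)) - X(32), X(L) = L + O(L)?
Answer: -981396359/86520 ≈ -11343.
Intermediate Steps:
O(b) = -10 (O(b) = 5 - 15 = -10)
X(L) = -10 + L (X(L) = L - 10 = -10 + L)
m = -11343 (m = (-5 + 138*(-82)) - (-10 + 32) = (-5 - 11316) - 1*22 = -11321 - 22 = -11343)
J = 1/86520 ≈ 1.1558e-5
J + m = 1/86520 - 11343 = -981396359/86520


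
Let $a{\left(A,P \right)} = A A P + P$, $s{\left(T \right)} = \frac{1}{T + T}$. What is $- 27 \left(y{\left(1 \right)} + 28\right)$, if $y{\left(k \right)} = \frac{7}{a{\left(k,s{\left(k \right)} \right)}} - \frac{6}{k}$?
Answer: $-783$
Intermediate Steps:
$s{\left(T \right)} = \frac{1}{2 T}$
$a{\left(A,P \right)} = P + P A^{2}$ ($a{\left(A,P \right)} = A^{2} P + P = P A^{2} + P = P + P A^{2}$)
$y{\left(k \right)} = - \frac{6}{k} + \frac{14 k}{1 + k^{2}}$ ($y{\left(k \right)} = \frac{7}{\frac{1}{2 k} \left(1 + k^{2}\right)} - \frac{6}{k} = \frac{7}{\frac{1}{2} \frac{1}{k} \left(1 + k^{2}\right)} - \frac{6}{k} = 7 \frac{2 k}{1 + k^{2}} - \frac{6}{k} = \frac{14 k}{1 + k^{2}} - \frac{6}{k} = - \frac{6}{k} + \frac{14 k}{1 + k^{2}}$)
$- 27 \left(y{\left(1 \right)} + 28\right) = - 27 \left(\frac{-6 + 8 \cdot 1^{2}}{1 + 1^{3}} + 28\right) = - 27 \left(\frac{-6 + 8 \cdot 1}{1 + 1} + 28\right) = - 27 \left(\frac{-6 + 8}{2} + 28\right) = - 27 \left(\frac{1}{2} \cdot 2 + 28\right) = - 27 \left(1 + 28\right) = \left(-27\right) 29 = -783$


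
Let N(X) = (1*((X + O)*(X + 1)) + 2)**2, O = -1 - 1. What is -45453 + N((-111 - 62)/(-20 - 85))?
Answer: -5524702166429/121550625 ≈ -45452.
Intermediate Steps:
O = -2
N(X) = (2 + (1 + X)*(-2 + X))**2 (N(X) = (1*((X - 2)*(X + 1)) + 2)**2 = (1*((-2 + X)*(1 + X)) + 2)**2 = (1*((1 + X)*(-2 + X)) + 2)**2 = ((1 + X)*(-2 + X) + 2)**2 = (2 + (1 + X)*(-2 + X))**2)
-45453 + N((-111 - 62)/(-20 - 85)) = -45453 + ((-111 - 62)/(-20 - 85))**2*(-1 + (-111 - 62)/(-20 - 85))**2 = -45453 + (-173/(-105))**2*(-1 - 173/(-105))**2 = -45453 + (-173*(-1/105))**2*(-1 - 173*(-1/105))**2 = -45453 + (173/105)**2*(-1 + 173/105)**2 = -45453 + 29929*(68/105)**2/11025 = -45453 + (29929/11025)*(4624/11025) = -45453 + 138391696/121550625 = -5524702166429/121550625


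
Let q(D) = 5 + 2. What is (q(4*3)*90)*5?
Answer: 3150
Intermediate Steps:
q(D) = 7
(q(4*3)*90)*5 = (7*90)*5 = 630*5 = 3150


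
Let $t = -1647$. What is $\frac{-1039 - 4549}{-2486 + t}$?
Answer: $\frac{5588}{4133} \approx 1.352$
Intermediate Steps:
$\frac{-1039 - 4549}{-2486 + t} = \frac{-1039 - 4549}{-2486 - 1647} = - \frac{5588}{-4133} = \left(-5588\right) \left(- \frac{1}{4133}\right) = \frac{5588}{4133}$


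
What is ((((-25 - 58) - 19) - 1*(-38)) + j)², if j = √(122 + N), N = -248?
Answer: 3970 - 384*I*√14 ≈ 3970.0 - 1436.8*I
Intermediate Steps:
j = 3*I*√14 (j = √(122 - 248) = √(-126) = 3*I*√14 ≈ 11.225*I)
((((-25 - 58) - 19) - 1*(-38)) + j)² = ((((-25 - 58) - 19) - 1*(-38)) + 3*I*√14)² = (((-83 - 19) + 38) + 3*I*√14)² = ((-102 + 38) + 3*I*√14)² = (-64 + 3*I*√14)²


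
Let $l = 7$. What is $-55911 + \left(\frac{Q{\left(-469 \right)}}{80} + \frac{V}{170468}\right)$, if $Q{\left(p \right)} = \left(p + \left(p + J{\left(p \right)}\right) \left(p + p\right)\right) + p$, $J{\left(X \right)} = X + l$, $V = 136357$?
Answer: $- \frac{3836037151}{85234} \approx -45006.0$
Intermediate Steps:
$J{\left(X \right)} = 7 + X$ ($J{\left(X \right)} = X + 7 = 7 + X$)
$Q{\left(p \right)} = 2 p + 2 p \left(7 + 2 p\right)$ ($Q{\left(p \right)} = \left(p + \left(p + \left(7 + p\right)\right) \left(p + p\right)\right) + p = \left(p + \left(7 + 2 p\right) 2 p\right) + p = \left(p + 2 p \left(7 + 2 p\right)\right) + p = 2 p + 2 p \left(7 + 2 p\right)$)
$-55911 + \left(\frac{Q{\left(-469 \right)}}{80} + \frac{V}{170468}\right) = -55911 + \left(\frac{4 \left(-469\right) \left(4 - 469\right)}{80} + \frac{136357}{170468}\right) = -55911 + \left(4 \left(-469\right) \left(-465\right) \frac{1}{80} + 136357 \cdot \frac{1}{170468}\right) = -55911 + \left(872340 \cdot \frac{1}{80} + \frac{136357}{170468}\right) = -55911 + \left(\frac{43617}{4} + \frac{136357}{170468}\right) = -55911 + \frac{929481023}{85234} = - \frac{3836037151}{85234}$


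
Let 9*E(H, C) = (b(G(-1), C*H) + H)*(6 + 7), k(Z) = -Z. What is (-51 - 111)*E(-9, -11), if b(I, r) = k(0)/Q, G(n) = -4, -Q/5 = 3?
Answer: 2106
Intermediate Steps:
Q = -15 (Q = -5*3 = -15)
b(I, r) = 0 (b(I, r) = -1*0/(-15) = 0*(-1/15) = 0)
E(H, C) = 13*H/9 (E(H, C) = ((0 + H)*(6 + 7))/9 = (H*13)/9 = (13*H)/9 = 13*H/9)
(-51 - 111)*E(-9, -11) = (-51 - 111)*((13/9)*(-9)) = -162*(-13) = 2106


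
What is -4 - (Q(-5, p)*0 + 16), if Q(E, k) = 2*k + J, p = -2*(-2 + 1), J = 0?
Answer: -20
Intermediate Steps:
p = 2 (p = -2*(-1) = 2)
Q(E, k) = 2*k (Q(E, k) = 2*k + 0 = 2*k)
-4 - (Q(-5, p)*0 + 16) = -4 - ((2*2)*0 + 16) = -4 - (4*0 + 16) = -4 - (0 + 16) = -4 - 1*16 = -4 - 16 = -20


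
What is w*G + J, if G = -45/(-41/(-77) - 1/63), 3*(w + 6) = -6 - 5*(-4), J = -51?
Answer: 11661/179 ≈ 65.145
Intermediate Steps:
w = -4/3 (w = -6 + (-6 - 5*(-4))/3 = -6 + (-6 + 20)/3 = -6 + (⅓)*14 = -6 + 14/3 = -4/3 ≈ -1.3333)
G = -31185/358 (G = -45/(-41*(-1/77) - 1*1/63) = -45/(41/77 - 1/63) = -45/358/693 = -45*693/358 = -31185/358 ≈ -87.109)
w*G + J = -4/3*(-31185/358) - 51 = 20790/179 - 51 = 11661/179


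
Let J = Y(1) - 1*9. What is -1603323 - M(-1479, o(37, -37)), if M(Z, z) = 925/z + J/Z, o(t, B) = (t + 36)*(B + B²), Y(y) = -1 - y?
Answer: -2077271714053/1295604 ≈ -1.6033e+6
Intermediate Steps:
o(t, B) = (36 + t)*(B + B²)
J = -11 (J = (-1 - 1*1) - 1*9 = (-1 - 1) - 9 = -2 - 9 = -11)
M(Z, z) = -11/Z + 925/z (M(Z, z) = 925/z - 11/Z = -11/Z + 925/z)
-1603323 - M(-1479, o(37, -37)) = -1603323 - (-11/(-1479) + 925/((-37*(36 + 37 + 36*(-37) - 37*37)))) = -1603323 - (-11*(-1/1479) + 925/((-37*(36 + 37 - 1332 - 1369)))) = -1603323 - (11/1479 + 925/((-37*(-2628)))) = -1603323 - (11/1479 + 925/97236) = -1603323 - (11/1479 + 925*(1/97236)) = -1603323 - (11/1479 + 25/2628) = -1603323 - 1*21961/1295604 = -1603323 - 21961/1295604 = -2077271714053/1295604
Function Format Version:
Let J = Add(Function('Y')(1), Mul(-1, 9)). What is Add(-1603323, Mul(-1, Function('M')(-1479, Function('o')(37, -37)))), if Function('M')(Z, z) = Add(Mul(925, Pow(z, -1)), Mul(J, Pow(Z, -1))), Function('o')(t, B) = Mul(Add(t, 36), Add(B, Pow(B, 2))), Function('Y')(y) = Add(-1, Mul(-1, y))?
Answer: Rational(-2077271714053, 1295604) ≈ -1.6033e+6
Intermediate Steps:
Function('o')(t, B) = Mul(Add(36, t), Add(B, Pow(B, 2)))
J = -11 (J = Add(Add(-1, Mul(-1, 1)), Mul(-1, 9)) = Add(Add(-1, -1), -9) = Add(-2, -9) = -11)
Function('M')(Z, z) = Add(Mul(-11, Pow(Z, -1)), Mul(925, Pow(z, -1))) (Function('M')(Z, z) = Add(Mul(925, Pow(z, -1)), Mul(-11, Pow(Z, -1))) = Add(Mul(-11, Pow(Z, -1)), Mul(925, Pow(z, -1))))
Add(-1603323, Mul(-1, Function('M')(-1479, Function('o')(37, -37)))) = Add(-1603323, Mul(-1, Add(Mul(-11, Pow(-1479, -1)), Mul(925, Pow(Mul(-37, Add(36, 37, Mul(36, -37), Mul(-37, 37))), -1))))) = Add(-1603323, Mul(-1, Add(Mul(-11, Rational(-1, 1479)), Mul(925, Pow(Mul(-37, Add(36, 37, -1332, -1369)), -1))))) = Add(-1603323, Mul(-1, Add(Rational(11, 1479), Mul(925, Pow(Mul(-37, -2628), -1))))) = Add(-1603323, Mul(-1, Add(Rational(11, 1479), Mul(925, Pow(97236, -1))))) = Add(-1603323, Mul(-1, Add(Rational(11, 1479), Mul(925, Rational(1, 97236))))) = Add(-1603323, Mul(-1, Add(Rational(11, 1479), Rational(25, 2628)))) = Add(-1603323, Mul(-1, Rational(21961, 1295604))) = Add(-1603323, Rational(-21961, 1295604)) = Rational(-2077271714053, 1295604)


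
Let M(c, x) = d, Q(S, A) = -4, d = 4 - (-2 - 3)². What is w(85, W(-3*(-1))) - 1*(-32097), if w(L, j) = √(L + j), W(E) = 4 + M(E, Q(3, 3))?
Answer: 32097 + 2*√17 ≈ 32105.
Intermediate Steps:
d = -21 (d = 4 - 1*(-5)² = 4 - 1*25 = 4 - 25 = -21)
M(c, x) = -21
W(E) = -17 (W(E) = 4 - 21 = -17)
w(85, W(-3*(-1))) - 1*(-32097) = √(85 - 17) - 1*(-32097) = √68 + 32097 = 2*√17 + 32097 = 32097 + 2*√17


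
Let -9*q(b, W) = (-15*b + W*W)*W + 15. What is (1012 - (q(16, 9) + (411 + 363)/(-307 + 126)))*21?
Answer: 3264842/181 ≈ 18038.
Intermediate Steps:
q(b, W) = -5/3 - W*(W² - 15*b)/9 (q(b, W) = -((-15*b + W*W)*W + 15)/9 = -((-15*b + W²)*W + 15)/9 = -((W² - 15*b)*W + 15)/9 = -(W*(W² - 15*b) + 15)/9 = -(15 + W*(W² - 15*b))/9 = -5/3 - W*(W² - 15*b)/9)
(1012 - (q(16, 9) + (411 + 363)/(-307 + 126)))*21 = (1012 - ((-5/3 - ⅑*9³ + (5/3)*9*16) + (411 + 363)/(-307 + 126)))*21 = (1012 - ((-5/3 - ⅑*729 + 240) + 774/(-181)))*21 = (1012 - ((-5/3 - 81 + 240) + 774*(-1/181)))*21 = (1012 - (472/3 - 774/181))*21 = (1012 - 1*83110/543)*21 = (1012 - 83110/543)*21 = (466406/543)*21 = 3264842/181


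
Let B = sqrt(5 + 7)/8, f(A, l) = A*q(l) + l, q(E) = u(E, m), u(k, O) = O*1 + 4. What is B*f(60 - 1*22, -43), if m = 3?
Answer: 223*sqrt(3)/4 ≈ 96.562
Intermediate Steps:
u(k, O) = 4 + O (u(k, O) = O + 4 = 4 + O)
q(E) = 7 (q(E) = 4 + 3 = 7)
f(A, l) = l + 7*A (f(A, l) = A*7 + l = 7*A + l = l + 7*A)
B = sqrt(3)/4 (B = sqrt(12)*(1/8) = (2*sqrt(3))*(1/8) = sqrt(3)/4 ≈ 0.43301)
B*f(60 - 1*22, -43) = (sqrt(3)/4)*(-43 + 7*(60 - 1*22)) = (sqrt(3)/4)*(-43 + 7*(60 - 22)) = (sqrt(3)/4)*(-43 + 7*38) = (sqrt(3)/4)*(-43 + 266) = (sqrt(3)/4)*223 = 223*sqrt(3)/4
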